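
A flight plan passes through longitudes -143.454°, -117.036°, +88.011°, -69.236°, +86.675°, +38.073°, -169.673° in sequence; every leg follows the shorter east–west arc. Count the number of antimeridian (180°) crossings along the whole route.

Leg 1: -143.454° → -117.036°, shortest Δλ = 26.418° (east) — does not cross 180°.
Leg 2: -117.036° → +88.011°, shortest Δλ = -154.953° (west) — crosses 180°.
Leg 3: +88.011° → -69.236°, shortest Δλ = -157.247° (west) — does not cross 180°.
Leg 4: -69.236° → +86.675°, shortest Δλ = 155.911° (east) — does not cross 180°.
Leg 5: +86.675° → +38.073°, shortest Δλ = -48.602° (west) — does not cross 180°.
Leg 6: +38.073° → -169.673°, shortest Δλ = 152.254° (east) — crosses 180°.
Total crossings: 2.

2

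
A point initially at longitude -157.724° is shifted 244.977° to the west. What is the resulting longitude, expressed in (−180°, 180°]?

-42.701°

Start at -157.724°; shift −244.977° → -402.701°.
-402.701° lies outside (−180°, 180°]; add 360° → -42.701°.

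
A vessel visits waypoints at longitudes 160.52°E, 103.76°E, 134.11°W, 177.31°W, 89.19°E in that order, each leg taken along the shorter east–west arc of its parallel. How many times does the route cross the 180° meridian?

Leg 1: +160.52° → +103.76°, shortest Δλ = -56.76° (west) — does not cross 180°.
Leg 2: +103.76° → -134.11°, shortest Δλ = 122.13° (east) — crosses 180°.
Leg 3: -134.11° → -177.31°, shortest Δλ = -43.2° (west) — does not cross 180°.
Leg 4: -177.31° → +89.19°, shortest Δλ = -93.5° (west) — crosses 180°.
Total crossings: 2.

2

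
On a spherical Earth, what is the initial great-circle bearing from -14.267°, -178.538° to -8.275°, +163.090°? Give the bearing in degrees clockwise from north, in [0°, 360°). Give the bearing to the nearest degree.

Δλ = 163.090 − -178.538 = 341.628°; wrapped into (−180°, 180°]: -18.372°.
θ = atan2( sin Δλ · cos φ₂ , cos φ₁ · sin φ₂ − sin φ₁ · cos φ₂ · cos Δλ )
  = atan2(-0.31190, 0.09196) = -73.573° → normalised to [0°, 360°): 286.427°.

286°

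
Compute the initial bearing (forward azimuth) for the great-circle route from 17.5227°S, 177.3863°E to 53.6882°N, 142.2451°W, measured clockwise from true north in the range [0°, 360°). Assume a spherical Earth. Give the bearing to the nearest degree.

Δλ = -142.2451 − 177.3863 = -319.6314°; wrapped into (−180°, 180°]: 40.3686°.
θ = atan2( sin Δλ · cos φ₂ , cos φ₁ · sin φ₂ − sin φ₁ · cos φ₂ · cos Δλ )
  = atan2(0.38356, 0.90426) = 22.985° → normalised to [0°, 360°): 22.985°.

23°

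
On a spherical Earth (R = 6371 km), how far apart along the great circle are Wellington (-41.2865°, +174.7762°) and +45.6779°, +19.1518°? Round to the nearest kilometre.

Δλ = 19.1518 − 174.7762 = -155.6244°.
Δφ = 45.6779 − -41.2865 = 86.9644°.
a = sin²(Δφ/2) + cos φ₁ · cos φ₂ · sin²(Δλ/2) = 0.975132.
c = 2·atan2(√a, √(1−a)) = 2.82488 rad → d = 6371·c ≈ 17997.31 km.

17997 km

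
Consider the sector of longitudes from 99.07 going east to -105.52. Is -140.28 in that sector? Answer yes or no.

Yes

Band width going east from +99.07° to -105.52°: ((-105.52 − 99.07) mod 360) = 155.41°.
Offset of -140.28° east of the west edge: ((-140.28 − 99.07) mod 360) = 120.65°.
120.65° ≤ 155.41° ⇒ inside.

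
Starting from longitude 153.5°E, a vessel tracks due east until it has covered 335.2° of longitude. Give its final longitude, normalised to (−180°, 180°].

128.7°E

Start at +153.5°; shift +335.2° → +488.7°.
+488.7° lies outside (−180°, 180°]; subtract 360° → +128.7°.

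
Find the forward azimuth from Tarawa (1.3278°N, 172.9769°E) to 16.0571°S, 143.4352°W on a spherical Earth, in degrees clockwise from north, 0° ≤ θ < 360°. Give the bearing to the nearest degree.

Δλ = -143.4352 − 172.9769 = -316.4121°; wrapped into (−180°, 180°]: 43.5879°.
θ = atan2( sin Δλ · cos φ₂ , cos φ₁ · sin φ₂ − sin φ₁ · cos φ₂ · cos Δλ )
  = atan2(0.66257, -0.29265) = 113.831° → normalised to [0°, 360°): 113.831°.

114°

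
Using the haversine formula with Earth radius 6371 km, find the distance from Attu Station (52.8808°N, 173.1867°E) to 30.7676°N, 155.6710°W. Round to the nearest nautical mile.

1897 nmi

Δλ = -155.6710 − 173.1867 = -328.8577°; wrapped into (−180°, 180°]: 31.1423°.
Δφ = 30.7676 − 52.8808 = -22.1132°.
a = sin²(Δφ/2) + cos φ₁ · cos φ₂ · sin²(Δλ/2) = 0.074143.
c = 2·atan2(√a, √(1−a)) = 0.55155 rad → d = 6371·c ≈ 3513.92 km ≈ 1897.37 nmi.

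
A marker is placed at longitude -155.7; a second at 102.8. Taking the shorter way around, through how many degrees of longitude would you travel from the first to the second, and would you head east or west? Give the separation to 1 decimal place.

Raw difference: 102.8 − -155.7 = 258.5°.
Normalise into (−180°, 180°]: 258.5° − 360° = -101.5°.
Negative ⇒ the second point lies to the west; separation 101.5°.

101.5° west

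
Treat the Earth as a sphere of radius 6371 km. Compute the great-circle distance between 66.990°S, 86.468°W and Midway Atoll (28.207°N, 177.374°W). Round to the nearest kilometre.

Δλ = -177.374 − -86.468 = -90.906°.
Δφ = 28.207 − -66.990 = 95.197°.
a = sin²(Δφ/2) + cos φ₁ · cos φ₂ · sin²(Δλ/2) = 0.720249.
c = 2·atan2(√a, √(1−a)) = 2.02695 rad → d = 6371·c ≈ 12913.70 km.

12914 km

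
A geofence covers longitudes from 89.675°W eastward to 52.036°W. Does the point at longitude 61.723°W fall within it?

Yes

Band width going east from -89.675° to -52.036°: ((-52.036 − -89.675) mod 360) = 37.639°.
Offset of -61.723° east of the west edge: ((-61.723 − -89.675) mod 360) = 27.952°.
27.952° ≤ 37.639° ⇒ inside.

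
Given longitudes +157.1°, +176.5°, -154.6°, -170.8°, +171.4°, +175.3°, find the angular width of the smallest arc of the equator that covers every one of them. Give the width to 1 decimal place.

48.3°

Sort the longitudes: -170.8°, -154.6°, +157.1°, +171.4°, +175.3°, +176.5°.
Eastward gaps between consecutive values (wrapping around): 16.2°, 311.7°, 14.3°, 3.9°, 1.2°, 12.7°.
Largest gap = 311.7° ⇒ minimal covering band is its complement: 360° − 311.7° = 48.3°.
Band runs from +157.1° eastward to -154.6°, crossing the antimeridian.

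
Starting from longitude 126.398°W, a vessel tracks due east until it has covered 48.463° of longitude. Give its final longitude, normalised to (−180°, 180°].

77.935°W

Start at -126.398°; shift +48.463° → -77.935°.
-77.935° already lies in (−180°, 180°].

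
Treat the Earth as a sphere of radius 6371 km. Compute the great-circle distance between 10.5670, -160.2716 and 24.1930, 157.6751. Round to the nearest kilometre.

4691 km

Δλ = 157.6751 − -160.2716 = 317.9467°; wrapped into (−180°, 180°]: -42.0533°.
Δφ = 24.1930 − 10.5670 = 13.6260°.
a = sin²(Δφ/2) + cos φ₁ · cos φ₂ · sin²(Δλ/2) = 0.129513.
c = 2·atan2(√a, √(1−a)) = 0.73628 rad → d = 6371·c ≈ 4690.82 km.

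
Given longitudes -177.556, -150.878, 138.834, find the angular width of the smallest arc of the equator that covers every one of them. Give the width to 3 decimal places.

Sort the longitudes: -177.556°, -150.878°, +138.834°.
Eastward gaps between consecutive values (wrapping around): 26.678°, 289.712°, 43.610°.
Largest gap = 289.712° ⇒ minimal covering band is its complement: 360° − 289.712° = 70.288°.
Band runs from +138.834° eastward to -150.878°, crossing the antimeridian.

70.288°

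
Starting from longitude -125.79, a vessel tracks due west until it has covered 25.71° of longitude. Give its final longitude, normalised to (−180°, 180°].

-151.50°

Start at -125.79°; shift −25.71° → -151.50°.
-151.50° already lies in (−180°, 180°].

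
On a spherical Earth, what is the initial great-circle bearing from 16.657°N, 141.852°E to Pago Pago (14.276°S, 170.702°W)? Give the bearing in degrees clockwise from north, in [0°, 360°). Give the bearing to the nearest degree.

121°

Δλ = -170.702 − 141.852 = -312.554°; wrapped into (−180°, 180°]: 47.446°.
θ = atan2( sin Δλ · cos φ₂ , cos φ₁ · sin φ₂ − sin φ₁ · cos φ₂ · cos Δλ )
  = atan2(0.71389, -0.42411) = 120.714° → normalised to [0°, 360°): 120.714°.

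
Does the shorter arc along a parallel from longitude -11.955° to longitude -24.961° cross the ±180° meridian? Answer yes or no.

Signed shortest Δλ = ((-24.961 − -11.955 + 180) mod 360) − 180 = -13.006°.
Going west by 13.006° from -11.955° reaches -24.961° without touching 180°.

No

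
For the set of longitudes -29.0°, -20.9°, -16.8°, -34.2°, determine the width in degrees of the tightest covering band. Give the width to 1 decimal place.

Sort the longitudes: -34.2°, -29.0°, -20.9°, -16.8°.
Eastward gaps between consecutive values (wrapping around): 5.2°, 8.1°, 4.1°, 342.6°.
Largest gap = 342.6° ⇒ minimal covering band is its complement: 360° − 342.6° = 17.4°.
Band runs from -34.2° eastward to -16.8°.

17.4°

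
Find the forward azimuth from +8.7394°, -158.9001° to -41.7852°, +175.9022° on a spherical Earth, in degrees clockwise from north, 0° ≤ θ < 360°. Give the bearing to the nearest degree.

203°

Δλ = 175.9022 − -158.9001 = 334.8023°; wrapped into (−180°, 180°]: -25.1977°.
θ = atan2( sin Δλ · cos φ₂ , cos φ₁ · sin φ₂ − sin φ₁ · cos φ₂ · cos Δλ )
  = atan2(-0.31745, -0.76112) = -157.359° → normalised to [0°, 360°): 202.641°.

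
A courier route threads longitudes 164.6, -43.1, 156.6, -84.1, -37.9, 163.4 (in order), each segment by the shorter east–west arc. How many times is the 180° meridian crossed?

4

Leg 1: +164.6° → -43.1°, shortest Δλ = 152.3° (east) — crosses 180°.
Leg 2: -43.1° → +156.6°, shortest Δλ = -160.3° (west) — crosses 180°.
Leg 3: +156.6° → -84.1°, shortest Δλ = 119.3° (east) — crosses 180°.
Leg 4: -84.1° → -37.9°, shortest Δλ = 46.2° (east) — does not cross 180°.
Leg 5: -37.9° → +163.4°, shortest Δλ = -158.7° (west) — crosses 180°.
Total crossings: 4.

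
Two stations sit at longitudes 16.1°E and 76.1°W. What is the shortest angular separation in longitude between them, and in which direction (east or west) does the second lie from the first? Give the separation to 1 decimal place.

Raw difference: -76.1 − 16.1 = -92.2°.
Normalise into (−180°, 180°]: -92.2° stays -92.2°.
Negative ⇒ the second point lies to the west; separation 92.2°.

92.2° west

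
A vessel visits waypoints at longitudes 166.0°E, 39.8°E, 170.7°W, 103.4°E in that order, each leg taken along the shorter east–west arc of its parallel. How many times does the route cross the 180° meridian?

2

Leg 1: +166.0° → +39.8°, shortest Δλ = -126.2° (west) — does not cross 180°.
Leg 2: +39.8° → -170.7°, shortest Δλ = 149.5° (east) — crosses 180°.
Leg 3: -170.7° → +103.4°, shortest Δλ = -85.9° (west) — crosses 180°.
Total crossings: 2.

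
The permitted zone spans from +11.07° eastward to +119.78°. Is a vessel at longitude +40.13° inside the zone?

Yes

Band width going east from +11.07° to +119.78°: ((119.78 − 11.07) mod 360) = 108.71°.
Offset of +40.13° east of the west edge: ((40.13 − 11.07) mod 360) = 29.06°.
29.06° ≤ 108.71° ⇒ inside.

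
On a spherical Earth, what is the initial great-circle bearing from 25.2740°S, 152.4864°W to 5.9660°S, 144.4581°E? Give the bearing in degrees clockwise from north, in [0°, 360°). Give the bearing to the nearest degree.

276°

Δλ = 144.4581 − -152.4864 = 296.9445°; wrapped into (−180°, 180°]: -63.0555°.
θ = atan2( sin Δλ · cos φ₂ , cos φ₁ · sin φ₂ − sin φ₁ · cos φ₂ · cos Δλ )
  = atan2(-0.88662, 0.09842) = -83.665° → normalised to [0°, 360°): 276.335°.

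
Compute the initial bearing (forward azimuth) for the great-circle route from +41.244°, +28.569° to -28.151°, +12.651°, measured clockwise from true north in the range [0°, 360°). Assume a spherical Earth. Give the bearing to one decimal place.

Δλ = 12.651 − 28.569 = -15.918°.
θ = atan2( sin Δλ · cos φ₂ , cos φ₁ · sin φ₂ − sin φ₁ · cos φ₂ · cos Δλ )
  = atan2(-0.24182, -0.91374) = -165.177° → normalised to [0°, 360°): 194.823°.

194.8°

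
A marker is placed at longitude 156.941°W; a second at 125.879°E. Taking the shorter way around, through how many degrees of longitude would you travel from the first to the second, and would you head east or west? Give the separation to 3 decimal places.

Raw difference: 125.879 − -156.941 = 282.82°.
Normalise into (−180°, 180°]: 282.82° − 360° = -77.18°.
Negative ⇒ the second point lies to the west; separation 77.180°.

77.180° west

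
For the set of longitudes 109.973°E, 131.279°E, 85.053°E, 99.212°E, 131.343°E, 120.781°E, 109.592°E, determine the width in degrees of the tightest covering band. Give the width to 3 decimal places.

Sort the longitudes: +85.053°, +99.212°, +109.592°, +109.973°, +120.781°, +131.279°, +131.343°.
Eastward gaps between consecutive values (wrapping around): 14.159°, 10.380°, 0.381°, 10.808°, 10.498°, 0.064°, 313.710°.
Largest gap = 313.710° ⇒ minimal covering band is its complement: 360° − 313.710° = 46.290°.
Band runs from +85.053° eastward to +131.343°.

46.290°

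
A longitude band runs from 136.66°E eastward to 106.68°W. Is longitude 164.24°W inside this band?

Band width going east from +136.66° to -106.68°: ((-106.68 − 136.66) mod 360) = 116.66°.
Offset of -164.24° east of the west edge: ((-164.24 − 136.66) mod 360) = 59.10°.
59.10° ≤ 116.66° ⇒ inside.

Yes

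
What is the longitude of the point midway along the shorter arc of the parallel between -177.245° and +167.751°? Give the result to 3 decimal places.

Signed shortest Δλ from -177.245° to +167.751° is -15.004°.
Midpoint longitude = -177.245° + (-15.004°)/2 = -177.245° − 7.502° = -184.747°.
Normalise into (−180°, 180°]: +175.253°.
(The naïve average (-177.245 + +167.751)/2 = -4.747° is on the wrong side of the globe.)

+175.253°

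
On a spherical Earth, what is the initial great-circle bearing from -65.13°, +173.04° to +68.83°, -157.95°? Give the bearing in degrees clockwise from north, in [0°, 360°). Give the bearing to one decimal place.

14.5°

Δλ = -157.95 − 173.04 = -330.99°; wrapped into (−180°, 180°]: 29.01°.
θ = atan2( sin Δλ · cos φ₂ , cos φ₁ · sin φ₂ − sin φ₁ · cos φ₂ · cos Δλ )
  = atan2(0.17514, 0.67872) = 14.469° → normalised to [0°, 360°): 14.469°.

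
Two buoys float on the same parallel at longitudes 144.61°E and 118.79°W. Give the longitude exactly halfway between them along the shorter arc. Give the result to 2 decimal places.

Signed shortest Δλ from +144.61° to -118.79° is +96.60°.
Midpoint longitude = +144.61° + (+96.60°)/2 = +144.61° + 48.30° = +192.91°.
Normalise into (−180°, 180°]: -167.09°.
(The naïve average (+144.61 + -118.79)/2 = 12.91° is on the wrong side of the globe.)

167.09°W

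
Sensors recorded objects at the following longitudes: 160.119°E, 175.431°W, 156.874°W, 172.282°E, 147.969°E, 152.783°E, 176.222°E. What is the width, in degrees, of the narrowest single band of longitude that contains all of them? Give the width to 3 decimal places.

55.157°

Sort the longitudes: -175.431°, -156.874°, +147.969°, +152.783°, +160.119°, +172.282°, +176.222°.
Eastward gaps between consecutive values (wrapping around): 18.557°, 304.843°, 4.814°, 7.336°, 12.163°, 3.940°, 8.347°.
Largest gap = 304.843° ⇒ minimal covering band is its complement: 360° − 304.843° = 55.157°.
Band runs from +147.969° eastward to -156.874°, crossing the antimeridian.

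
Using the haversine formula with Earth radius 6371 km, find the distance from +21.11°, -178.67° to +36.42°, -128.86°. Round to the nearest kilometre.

Δλ = -128.86 − -178.67 = 49.81°.
Δφ = 36.42 − 21.11 = 15.31°.
a = sin²(Δφ/2) + cos φ₁ · cos φ₂ · sin²(Δλ/2) = 0.150869.
c = 2·atan2(√a, √(1−a)) = 0.79783 rad → d = 6371·c ≈ 5082.97 km.

5083 km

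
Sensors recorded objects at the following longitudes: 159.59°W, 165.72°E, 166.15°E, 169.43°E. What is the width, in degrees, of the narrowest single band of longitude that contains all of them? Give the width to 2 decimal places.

Sort the longitudes: -159.59°, +165.72°, +166.15°, +169.43°.
Eastward gaps between consecutive values (wrapping around): 325.31°, 0.43°, 3.28°, 30.98°.
Largest gap = 325.31° ⇒ minimal covering band is its complement: 360° − 325.31° = 34.69°.
Band runs from +165.72° eastward to -159.59°, crossing the antimeridian.

34.69°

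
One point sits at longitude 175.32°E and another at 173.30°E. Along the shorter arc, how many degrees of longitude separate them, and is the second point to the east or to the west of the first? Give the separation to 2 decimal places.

Raw difference: 173.30 − 175.32 = -2.02°.
Normalise into (−180°, 180°]: -2.02° stays -2.02°.
Negative ⇒ the second point lies to the west; separation 2.02°.

2.02° west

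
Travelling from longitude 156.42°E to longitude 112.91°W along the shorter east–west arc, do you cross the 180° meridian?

Yes

Naïve |-112.91 − 156.42| = 269.33° > 180°, so the shorter arc goes the other way round — across 180°.
Signed shortest Δλ = ((-112.91 − 156.42 + 180) mod 360) − 180 = 90.67°.
Going east by 90.67° from +156.42° passes through 180° before reaching -112.91°.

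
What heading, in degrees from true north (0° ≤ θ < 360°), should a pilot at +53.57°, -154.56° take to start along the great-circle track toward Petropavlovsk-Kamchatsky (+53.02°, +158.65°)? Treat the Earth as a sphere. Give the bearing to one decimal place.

Δλ = 158.65 − -154.56 = 313.21°; wrapped into (−180°, 180°]: -46.79°.
θ = atan2( sin Δλ · cos φ₂ , cos φ₁ · sin φ₂ − sin φ₁ · cos φ₂ · cos Δλ )
  = atan2(-0.43843, 0.14301) = -71.934° → normalised to [0°, 360°): 288.066°.

288.1°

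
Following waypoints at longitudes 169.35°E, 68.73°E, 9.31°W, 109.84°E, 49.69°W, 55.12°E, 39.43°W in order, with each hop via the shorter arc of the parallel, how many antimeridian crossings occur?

0

Leg 1: +169.35° → +68.73°, shortest Δλ = -100.62° (west) — does not cross 180°.
Leg 2: +68.73° → -9.31°, shortest Δλ = -78.04° (west) — does not cross 180°.
Leg 3: -9.31° → +109.84°, shortest Δλ = 119.15° (east) — does not cross 180°.
Leg 4: +109.84° → -49.69°, shortest Δλ = -159.53° (west) — does not cross 180°.
Leg 5: -49.69° → +55.12°, shortest Δλ = 104.81° (east) — does not cross 180°.
Leg 6: +55.12° → -39.43°, shortest Δλ = -94.55° (west) — does not cross 180°.
Total crossings: 0.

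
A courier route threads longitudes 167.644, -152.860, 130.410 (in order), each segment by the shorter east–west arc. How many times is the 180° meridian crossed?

2

Leg 1: +167.644° → -152.860°, shortest Δλ = 39.496° (east) — crosses 180°.
Leg 2: -152.860° → +130.410°, shortest Δλ = -76.73° (west) — crosses 180°.
Total crossings: 2.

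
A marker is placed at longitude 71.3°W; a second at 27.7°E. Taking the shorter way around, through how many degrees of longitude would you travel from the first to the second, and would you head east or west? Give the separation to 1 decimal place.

99.0° east

Raw difference: 27.7 − -71.3 = 99.0°.
Normalise into (−180°, 180°]: 99.0° stays 99.0°.
Positive ⇒ the second point lies to the east; separation 99.0°.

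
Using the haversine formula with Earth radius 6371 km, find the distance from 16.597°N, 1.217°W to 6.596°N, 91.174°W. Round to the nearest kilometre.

9794 km

Δλ = -91.174 − -1.217 = -89.957°.
Δφ = 6.596 − 16.597 = -10.001°.
a = sin²(Δφ/2) + cos φ₁ · cos φ₂ · sin²(Δλ/2) = 0.483237.
c = 2·atan2(√a, √(1−a)) = 1.53726 rad → d = 6371·c ≈ 9793.91 km.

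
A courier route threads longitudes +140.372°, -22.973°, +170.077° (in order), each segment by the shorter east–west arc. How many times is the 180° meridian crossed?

1

Leg 1: +140.372° → -22.973°, shortest Δλ = -163.345° (west) — does not cross 180°.
Leg 2: -22.973° → +170.077°, shortest Δλ = -166.95° (west) — crosses 180°.
Total crossings: 1.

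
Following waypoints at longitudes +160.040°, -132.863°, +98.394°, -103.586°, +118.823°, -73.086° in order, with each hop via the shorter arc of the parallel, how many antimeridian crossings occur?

5

Leg 1: +160.040° → -132.863°, shortest Δλ = 67.097° (east) — crosses 180°.
Leg 2: -132.863° → +98.394°, shortest Δλ = -128.743° (west) — crosses 180°.
Leg 3: +98.394° → -103.586°, shortest Δλ = 158.02° (east) — crosses 180°.
Leg 4: -103.586° → +118.823°, shortest Δλ = -137.591° (west) — crosses 180°.
Leg 5: +118.823° → -73.086°, shortest Δλ = 168.091° (east) — crosses 180°.
Total crossings: 5.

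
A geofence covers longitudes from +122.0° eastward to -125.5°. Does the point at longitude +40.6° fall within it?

Band width going east from +122.0° to -125.5°: ((-125.5 − 122.0) mod 360) = 112.5°.
Offset of +40.6° east of the west edge: ((40.6 − 122.0) mod 360) = 278.6°.
278.6° > 112.5° ⇒ outside.

No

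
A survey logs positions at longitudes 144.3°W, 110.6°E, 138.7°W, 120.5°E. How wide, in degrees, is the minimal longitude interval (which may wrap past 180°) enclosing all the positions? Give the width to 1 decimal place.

110.7°

Sort the longitudes: -144.3°, -138.7°, +110.6°, +120.5°.
Eastward gaps between consecutive values (wrapping around): 5.6°, 249.3°, 9.9°, 95.2°.
Largest gap = 249.3° ⇒ minimal covering band is its complement: 360° − 249.3° = 110.7°.
Band runs from +110.6° eastward to -138.7°, crossing the antimeridian.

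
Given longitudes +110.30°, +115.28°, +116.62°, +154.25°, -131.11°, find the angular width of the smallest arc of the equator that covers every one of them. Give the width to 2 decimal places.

Sort the longitudes: -131.11°, +110.30°, +115.28°, +116.62°, +154.25°.
Eastward gaps between consecutive values (wrapping around): 241.41°, 4.98°, 1.34°, 37.63°, 74.64°.
Largest gap = 241.41° ⇒ minimal covering band is its complement: 360° − 241.41° = 118.59°.
Band runs from +110.30° eastward to -131.11°, crossing the antimeridian.

118.59°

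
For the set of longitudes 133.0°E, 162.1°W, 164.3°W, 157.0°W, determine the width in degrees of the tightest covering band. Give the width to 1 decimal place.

Sort the longitudes: -164.3°, -162.1°, -157.0°, +133.0°.
Eastward gaps between consecutive values (wrapping around): 2.2°, 5.1°, 290.0°, 62.7°.
Largest gap = 290.0° ⇒ minimal covering band is its complement: 360° − 290.0° = 70.0°.
Band runs from +133.0° eastward to -157.0°, crossing the antimeridian.

70.0°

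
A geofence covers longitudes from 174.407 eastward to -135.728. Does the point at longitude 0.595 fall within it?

No

Band width going east from +174.407° to -135.728°: ((-135.728 − 174.407) mod 360) = 49.865°.
Offset of +0.595° east of the west edge: ((0.595 − 174.407) mod 360) = 186.188°.
186.188° > 49.865° ⇒ outside.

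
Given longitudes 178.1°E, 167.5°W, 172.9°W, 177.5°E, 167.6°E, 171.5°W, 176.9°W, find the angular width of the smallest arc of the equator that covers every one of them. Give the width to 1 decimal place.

24.9°

Sort the longitudes: -176.9°, -172.9°, -171.5°, -167.5°, +167.6°, +177.5°, +178.1°.
Eastward gaps between consecutive values (wrapping around): 4.0°, 1.4°, 4.0°, 335.1°, 9.9°, 0.6°, 5.0°.
Largest gap = 335.1° ⇒ minimal covering band is its complement: 360° − 335.1° = 24.9°.
Band runs from +167.6° eastward to -167.5°, crossing the antimeridian.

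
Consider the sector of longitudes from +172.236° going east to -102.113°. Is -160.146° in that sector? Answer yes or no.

Band width going east from +172.236° to -102.113°: ((-102.113 − 172.236) mod 360) = 85.651°.
Offset of -160.146° east of the west edge: ((-160.146 − 172.236) mod 360) = 27.618°.
27.618° ≤ 85.651° ⇒ inside.

Yes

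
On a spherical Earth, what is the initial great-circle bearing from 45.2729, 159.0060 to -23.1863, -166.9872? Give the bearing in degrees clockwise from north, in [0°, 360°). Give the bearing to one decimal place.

Δλ = -166.9872 − 159.0060 = -325.9932°; wrapped into (−180°, 180°]: 34.0068°.
θ = atan2( sin Δλ · cos φ₂ , cos φ₁ · sin φ₂ − sin φ₁ · cos φ₂ · cos Δλ )
  = atan2(0.51412, -0.81846) = 147.865° → normalised to [0°, 360°): 147.865°.

147.9°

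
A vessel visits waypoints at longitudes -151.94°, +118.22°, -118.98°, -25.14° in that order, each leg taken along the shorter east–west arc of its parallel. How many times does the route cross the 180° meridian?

Leg 1: -151.94° → +118.22°, shortest Δλ = -89.84° (west) — crosses 180°.
Leg 2: +118.22° → -118.98°, shortest Δλ = 122.8° (east) — crosses 180°.
Leg 3: -118.98° → -25.14°, shortest Δλ = 93.84° (east) — does not cross 180°.
Total crossings: 2.

2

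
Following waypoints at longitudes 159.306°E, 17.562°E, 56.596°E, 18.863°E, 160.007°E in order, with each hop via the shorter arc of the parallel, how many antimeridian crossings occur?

Leg 1: +159.306° → +17.562°, shortest Δλ = -141.744° (west) — does not cross 180°.
Leg 2: +17.562° → +56.596°, shortest Δλ = 39.034° (east) — does not cross 180°.
Leg 3: +56.596° → +18.863°, shortest Δλ = -37.733° (west) — does not cross 180°.
Leg 4: +18.863° → +160.007°, shortest Δλ = 141.144° (east) — does not cross 180°.
Total crossings: 0.

0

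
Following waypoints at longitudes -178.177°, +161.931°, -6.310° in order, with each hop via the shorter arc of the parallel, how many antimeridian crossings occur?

Leg 1: -178.177° → +161.931°, shortest Δλ = -19.892° (west) — crosses 180°.
Leg 2: +161.931° → -6.310°, shortest Δλ = -168.241° (west) — does not cross 180°.
Total crossings: 1.

1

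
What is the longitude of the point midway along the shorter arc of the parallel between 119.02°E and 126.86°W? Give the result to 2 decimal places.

176.08°E

Signed shortest Δλ from +119.02° to -126.86° is +114.12°.
Midpoint longitude = +119.02° + (+114.12°)/2 = +119.02° + 57.06° = +176.08°.
(The naïve average (+119.02 + -126.86)/2 = -3.92° is on the wrong side of the globe.)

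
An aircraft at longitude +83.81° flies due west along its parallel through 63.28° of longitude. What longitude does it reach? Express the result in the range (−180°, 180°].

+20.53°

Start at +83.81°; shift −63.28° → +20.53°.
+20.53° already lies in (−180°, 180°].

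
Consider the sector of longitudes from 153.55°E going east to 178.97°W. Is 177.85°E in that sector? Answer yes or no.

Yes

Band width going east from +153.55° to -178.97°: ((-178.97 − 153.55) mod 360) = 27.48°.
Offset of +177.85° east of the west edge: ((177.85 − 153.55) mod 360) = 24.30°.
24.30° ≤ 27.48° ⇒ inside.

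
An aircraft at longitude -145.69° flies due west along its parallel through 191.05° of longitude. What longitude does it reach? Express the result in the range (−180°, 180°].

Start at -145.69°; shift −191.05° → -336.74°.
-336.74° lies outside (−180°, 180°]; add 360° → +23.26°.

+23.26°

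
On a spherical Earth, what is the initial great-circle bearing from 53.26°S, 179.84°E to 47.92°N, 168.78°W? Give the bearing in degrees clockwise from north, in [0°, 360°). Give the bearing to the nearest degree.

Δλ = -168.78 − 179.84 = -348.62°; wrapped into (−180°, 180°]: 11.38°.
θ = atan2( sin Δλ · cos φ₂ , cos φ₁ · sin φ₂ − sin φ₁ · cos φ₂ · cos Δλ )
  = atan2(0.13223, 0.97046) = 7.759° → normalised to [0°, 360°): 7.759°.

8°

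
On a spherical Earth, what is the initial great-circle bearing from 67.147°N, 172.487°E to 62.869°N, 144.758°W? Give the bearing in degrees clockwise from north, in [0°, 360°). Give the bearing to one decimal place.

83.2°

Δλ = -144.758 − 172.487 = -317.245°; wrapped into (−180°, 180°]: 42.755°.
θ = atan2( sin Δλ · cos φ₂ , cos φ₁ · sin φ₂ − sin φ₁ · cos φ₂ · cos Δλ )
  = atan2(0.30958, 0.03707) = 83.171° → normalised to [0°, 360°): 83.171°.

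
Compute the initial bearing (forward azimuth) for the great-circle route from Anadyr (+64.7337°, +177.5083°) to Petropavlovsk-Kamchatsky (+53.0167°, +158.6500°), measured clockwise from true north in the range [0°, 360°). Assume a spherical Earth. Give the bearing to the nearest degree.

Δλ = 158.6500 − 177.5083 = -18.8583°.
θ = atan2( sin Δλ · cos φ₂ , cos φ₁ · sin φ₂ − sin φ₁ · cos φ₂ · cos Δλ )
  = atan2(-0.19445, -0.17387) = -131.803° → normalised to [0°, 360°): 228.197°.

228°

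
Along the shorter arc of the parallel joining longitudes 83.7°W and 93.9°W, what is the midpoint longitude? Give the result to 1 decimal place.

Signed shortest Δλ from -83.7° to -93.9° is -10.2°.
Midpoint longitude = -83.7° + (-10.2°)/2 = -83.7° − 5.1° = -88.8°.

88.8°W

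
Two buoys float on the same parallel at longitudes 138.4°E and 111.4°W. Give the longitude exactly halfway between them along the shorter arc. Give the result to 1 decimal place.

Signed shortest Δλ from +138.4° to -111.4° is +110.2°.
Midpoint longitude = +138.4° + (+110.2°)/2 = +138.4° + 55.1° = +193.5°.
Normalise into (−180°, 180°]: -166.5°.
(The naïve average (+138.4 + -111.4)/2 = 13.5° is on the wrong side of the globe.)

166.5°W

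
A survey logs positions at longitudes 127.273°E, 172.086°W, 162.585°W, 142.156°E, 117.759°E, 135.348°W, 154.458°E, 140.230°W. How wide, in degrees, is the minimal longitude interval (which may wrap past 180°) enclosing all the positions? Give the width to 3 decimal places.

106.893°

Sort the longitudes: -172.086°, -162.585°, -140.230°, -135.348°, +117.759°, +127.273°, +142.156°, +154.458°.
Eastward gaps between consecutive values (wrapping around): 9.501°, 22.355°, 4.882°, 253.107°, 9.514°, 14.883°, 12.302°, 33.456°.
Largest gap = 253.107° ⇒ minimal covering band is its complement: 360° − 253.107° = 106.893°.
Band runs from +117.759° eastward to -135.348°, crossing the antimeridian.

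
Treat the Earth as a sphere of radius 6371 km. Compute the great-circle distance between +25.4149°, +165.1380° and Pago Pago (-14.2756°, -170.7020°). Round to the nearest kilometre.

Δλ = -170.7020 − 165.1380 = -335.8400°; wrapped into (−180°, 180°]: 24.1600°.
Δφ = -14.2756 − 25.4149 = -39.6905°.
a = sin²(Δφ/2) + cos φ₁ · cos φ₂ · sin²(Δλ/2) = 0.153584.
c = 2·atan2(√a, √(1−a)) = 0.80539 rad → d = 6371·c ≈ 5131.13 km.

5131 km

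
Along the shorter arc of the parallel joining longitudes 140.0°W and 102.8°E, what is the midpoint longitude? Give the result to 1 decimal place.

Signed shortest Δλ from -140.0° to +102.8° is -117.2°.
Midpoint longitude = -140.0° + (-117.2°)/2 = -140.0° − 58.6° = -198.6°.
Normalise into (−180°, 180°]: +161.4°.
(The naïve average (-140.0 + +102.8)/2 = -18.6° is on the wrong side of the globe.)

161.4°E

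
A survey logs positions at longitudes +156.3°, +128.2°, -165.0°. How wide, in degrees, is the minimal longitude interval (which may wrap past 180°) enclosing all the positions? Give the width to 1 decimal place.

66.8°

Sort the longitudes: -165.0°, +128.2°, +156.3°.
Eastward gaps between consecutive values (wrapping around): 293.2°, 28.1°, 38.7°.
Largest gap = 293.2° ⇒ minimal covering band is its complement: 360° − 293.2° = 66.8°.
Band runs from +128.2° eastward to -165.0°, crossing the antimeridian.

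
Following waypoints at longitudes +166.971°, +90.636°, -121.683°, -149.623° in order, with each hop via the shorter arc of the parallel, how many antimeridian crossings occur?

Leg 1: +166.971° → +90.636°, shortest Δλ = -76.335° (west) — does not cross 180°.
Leg 2: +90.636° → -121.683°, shortest Δλ = 147.681° (east) — crosses 180°.
Leg 3: -121.683° → -149.623°, shortest Δλ = -27.94° (west) — does not cross 180°.
Total crossings: 1.

1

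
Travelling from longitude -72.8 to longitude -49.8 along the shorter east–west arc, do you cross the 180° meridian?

No

Signed shortest Δλ = ((-49.8 − -72.8 + 180) mod 360) − 180 = 23.0°.
Going east by 23.0° from -72.8° reaches -49.8° without touching 180°.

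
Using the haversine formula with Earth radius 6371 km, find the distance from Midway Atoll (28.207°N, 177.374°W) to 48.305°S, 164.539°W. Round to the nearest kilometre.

8604 km

Δλ = -164.539 − -177.374 = 12.835°.
Δφ = -48.305 − 28.207 = -76.512°.
a = sin²(Δφ/2) + cos φ₁ · cos φ₂ · sin²(Δλ/2) = 0.390702.
c = 2·atan2(√a, √(1−a)) = 1.35042 rad → d = 6371·c ≈ 8603.53 km.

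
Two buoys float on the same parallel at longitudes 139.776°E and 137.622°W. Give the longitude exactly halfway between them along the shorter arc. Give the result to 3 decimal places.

Signed shortest Δλ from +139.776° to -137.622° is +82.602°.
Midpoint longitude = +139.776° + (+82.602°)/2 = +139.776° + 41.301° = +181.077°.
Normalise into (−180°, 180°]: -178.923°.
(The naïve average (+139.776 + -137.622)/2 = 1.077° is on the wrong side of the globe.)

178.923°W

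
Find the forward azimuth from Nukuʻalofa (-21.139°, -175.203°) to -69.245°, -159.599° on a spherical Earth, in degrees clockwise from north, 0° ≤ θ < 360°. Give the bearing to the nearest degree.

173°

Δλ = -159.599 − -175.203 = 15.604°.
θ = atan2( sin Δλ · cos φ₂ , cos φ₁ · sin φ₂ − sin φ₁ · cos φ₂ · cos Δλ )
  = atan2(0.09532, -0.74909) = 172.748° → normalised to [0°, 360°): 172.748°.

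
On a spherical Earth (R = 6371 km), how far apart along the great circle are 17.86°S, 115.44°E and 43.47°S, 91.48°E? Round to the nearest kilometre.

3628 km

Δλ = 91.48 − 115.44 = -23.96°.
Δφ = -43.47 − -17.86 = -25.61°.
a = sin²(Δφ/2) + cos φ₁ · cos φ₂ · sin²(Δλ/2) = 0.078883.
c = 2·atan2(√a, √(1−a)) = 0.56938 rad → d = 6371·c ≈ 3627.54 km.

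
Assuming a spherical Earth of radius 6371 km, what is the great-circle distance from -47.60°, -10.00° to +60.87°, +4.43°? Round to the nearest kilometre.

Δλ = 4.43 − -10.00 = 14.43°.
Δφ = 60.87 − -47.60 = 108.47°.
a = sin²(Δφ/2) + cos φ₁ · cos φ₂ · sin²(Δλ/2) = 0.663582.
c = 2·atan2(√a, √(1−a)) = 1.90410 rad → d = 6371·c ≈ 12131.00 km.

12131 km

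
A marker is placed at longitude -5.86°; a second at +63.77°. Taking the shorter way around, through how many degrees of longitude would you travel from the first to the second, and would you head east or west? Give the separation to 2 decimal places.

69.63° east

Raw difference: 63.77 − -5.86 = 69.63°.
Normalise into (−180°, 180°]: 69.63° stays 69.63°.
Positive ⇒ the second point lies to the east; separation 69.63°.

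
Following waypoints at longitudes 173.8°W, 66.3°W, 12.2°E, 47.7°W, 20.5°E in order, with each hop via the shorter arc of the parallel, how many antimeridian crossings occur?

Leg 1: -173.8° → -66.3°, shortest Δλ = 107.5° (east) — does not cross 180°.
Leg 2: -66.3° → +12.2°, shortest Δλ = 78.5° (east) — does not cross 180°.
Leg 3: +12.2° → -47.7°, shortest Δλ = -59.9° (west) — does not cross 180°.
Leg 4: -47.7° → +20.5°, shortest Δλ = 68.2° (east) — does not cross 180°.
Total crossings: 0.

0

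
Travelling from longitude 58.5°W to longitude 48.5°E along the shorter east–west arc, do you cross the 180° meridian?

No

Signed shortest Δλ = ((48.5 − -58.5 + 180) mod 360) − 180 = 107.0°.
Going east by 107.0° from -58.5° reaches +48.5° without touching 180°.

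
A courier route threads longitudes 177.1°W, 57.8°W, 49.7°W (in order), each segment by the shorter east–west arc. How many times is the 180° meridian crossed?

0

Leg 1: -177.1° → -57.8°, shortest Δλ = 119.3° (east) — does not cross 180°.
Leg 2: -57.8° → -49.7°, shortest Δλ = 8.1° (east) — does not cross 180°.
Total crossings: 0.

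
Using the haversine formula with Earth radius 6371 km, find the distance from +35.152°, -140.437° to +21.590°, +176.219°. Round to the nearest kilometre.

Δλ = 176.219 − -140.437 = 316.656°; wrapped into (−180°, 180°]: -43.344°.
Δφ = 21.590 − 35.152 = -13.562°.
a = sin²(Δφ/2) + cos φ₁ · cos φ₂ · sin²(Δλ/2) = 0.117624.
c = 2·atan2(√a, √(1−a)) = 0.70014 rad → d = 6371·c ≈ 4460.59 km.

4461 km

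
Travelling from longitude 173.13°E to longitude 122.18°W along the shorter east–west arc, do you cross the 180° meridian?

Naïve |-122.18 − 173.13| = 295.31° > 180°, so the shorter arc goes the other way round — across 180°.
Signed shortest Δλ = ((-122.18 − 173.13 + 180) mod 360) − 180 = 64.69°.
Going east by 64.69° from +173.13° passes through 180° before reaching -122.18°.

Yes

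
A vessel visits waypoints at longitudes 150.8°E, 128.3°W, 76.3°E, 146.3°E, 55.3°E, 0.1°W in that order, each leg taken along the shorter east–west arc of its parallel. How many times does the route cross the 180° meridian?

Leg 1: +150.8° → -128.3°, shortest Δλ = 80.9° (east) — crosses 180°.
Leg 2: -128.3° → +76.3°, shortest Δλ = -155.4° (west) — crosses 180°.
Leg 3: +76.3° → +146.3°, shortest Δλ = 70.0° (east) — does not cross 180°.
Leg 4: +146.3° → +55.3°, shortest Δλ = -91.0° (west) — does not cross 180°.
Leg 5: +55.3° → -0.1°, shortest Δλ = -55.4° (west) — does not cross 180°.
Total crossings: 2.

2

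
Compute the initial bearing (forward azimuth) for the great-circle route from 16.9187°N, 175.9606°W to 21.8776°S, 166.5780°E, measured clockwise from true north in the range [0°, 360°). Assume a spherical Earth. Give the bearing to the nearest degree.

204°

Δλ = 166.5780 − -175.9606 = 342.5386°; wrapped into (−180°, 180°]: -17.4614°.
θ = atan2( sin Δλ · cos φ₂ , cos φ₁ · sin φ₂ − sin φ₁ · cos φ₂ · cos Δλ )
  = atan2(-0.27845, -0.61411) = -155.609° → normalised to [0°, 360°): 204.391°.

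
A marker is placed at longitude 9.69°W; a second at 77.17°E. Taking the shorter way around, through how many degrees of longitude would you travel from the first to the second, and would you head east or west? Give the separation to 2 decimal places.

Raw difference: 77.17 − -9.69 = 86.86°.
Normalise into (−180°, 180°]: 86.86° stays 86.86°.
Positive ⇒ the second point lies to the east; separation 86.86°.

86.86° east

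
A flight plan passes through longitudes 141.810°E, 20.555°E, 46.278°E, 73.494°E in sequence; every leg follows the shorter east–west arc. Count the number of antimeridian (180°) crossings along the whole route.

0

Leg 1: +141.810° → +20.555°, shortest Δλ = -121.255° (west) — does not cross 180°.
Leg 2: +20.555° → +46.278°, shortest Δλ = 25.723° (east) — does not cross 180°.
Leg 3: +46.278° → +73.494°, shortest Δλ = 27.216° (east) — does not cross 180°.
Total crossings: 0.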